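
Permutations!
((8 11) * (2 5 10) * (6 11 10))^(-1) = (2 10 8 11 6 5)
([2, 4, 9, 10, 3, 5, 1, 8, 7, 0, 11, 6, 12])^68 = [9, 3, 0, 11, 10, 5, 4, 7, 8, 2, 6, 1, 12]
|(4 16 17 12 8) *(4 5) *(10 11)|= |(4 16 17 12 8 5)(10 11)|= 6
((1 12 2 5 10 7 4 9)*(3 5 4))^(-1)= (1 9 4 2 12)(3 7 10 5)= ((1 12 2 4 9)(3 5 10 7))^(-1)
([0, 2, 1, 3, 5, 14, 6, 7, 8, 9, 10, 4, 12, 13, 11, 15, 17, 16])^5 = [0, 2, 1, 3, 5, 14, 6, 7, 8, 9, 10, 4, 12, 13, 11, 15, 17, 16]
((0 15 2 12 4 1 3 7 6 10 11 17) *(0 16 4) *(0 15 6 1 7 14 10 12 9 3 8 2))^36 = ((0 6 12 15)(1 8 2 9 3 14 10 11 17 16 4 7))^36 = (17)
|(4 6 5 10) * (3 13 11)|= 12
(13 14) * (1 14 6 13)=(1 14)(6 13)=[0, 14, 2, 3, 4, 5, 13, 7, 8, 9, 10, 11, 12, 6, 1]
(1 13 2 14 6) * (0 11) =(0 11)(1 13 2 14 6) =[11, 13, 14, 3, 4, 5, 1, 7, 8, 9, 10, 0, 12, 2, 6]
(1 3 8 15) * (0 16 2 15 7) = (0 16 2 15 1 3 8 7) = [16, 3, 15, 8, 4, 5, 6, 0, 7, 9, 10, 11, 12, 13, 14, 1, 2]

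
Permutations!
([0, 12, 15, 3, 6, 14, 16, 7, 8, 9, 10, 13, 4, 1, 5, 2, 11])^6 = [0, 13, 2, 3, 12, 5, 4, 7, 8, 9, 10, 16, 1, 11, 14, 15, 6]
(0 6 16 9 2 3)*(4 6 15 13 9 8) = (0 15 13 9 2 3)(4 6 16 8) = [15, 1, 3, 0, 6, 5, 16, 7, 4, 2, 10, 11, 12, 9, 14, 13, 8]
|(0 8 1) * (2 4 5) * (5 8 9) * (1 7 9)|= 6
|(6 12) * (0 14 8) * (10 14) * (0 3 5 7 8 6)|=20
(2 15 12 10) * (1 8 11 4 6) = [0, 8, 15, 3, 6, 5, 1, 7, 11, 9, 2, 4, 10, 13, 14, 12] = (1 8 11 4 6)(2 15 12 10)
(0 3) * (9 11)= (0 3)(9 11)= [3, 1, 2, 0, 4, 5, 6, 7, 8, 11, 10, 9]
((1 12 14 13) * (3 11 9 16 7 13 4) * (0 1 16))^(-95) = ((0 1 12 14 4 3 11 9)(7 13 16))^(-95) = (0 1 12 14 4 3 11 9)(7 13 16)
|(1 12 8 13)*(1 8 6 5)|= 4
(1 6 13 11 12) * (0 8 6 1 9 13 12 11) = [8, 1, 2, 3, 4, 5, 12, 7, 6, 13, 10, 11, 9, 0] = (0 8 6 12 9 13)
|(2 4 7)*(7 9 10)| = |(2 4 9 10 7)| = 5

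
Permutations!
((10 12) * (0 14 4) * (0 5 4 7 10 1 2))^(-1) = ((0 14 7 10 12 1 2)(4 5))^(-1) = (0 2 1 12 10 7 14)(4 5)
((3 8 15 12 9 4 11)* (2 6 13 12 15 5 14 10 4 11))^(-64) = ((15)(2 6 13 12 9 11 3 8 5 14 10 4))^(-64) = (15)(2 5 9)(3 13 10)(4 8 12)(6 14 11)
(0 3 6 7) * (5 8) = (0 3 6 7)(5 8) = [3, 1, 2, 6, 4, 8, 7, 0, 5]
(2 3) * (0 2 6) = (0 2 3 6) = [2, 1, 3, 6, 4, 5, 0]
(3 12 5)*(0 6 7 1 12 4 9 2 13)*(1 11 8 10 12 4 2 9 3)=[6, 4, 13, 2, 3, 1, 7, 11, 10, 9, 12, 8, 5, 0]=(0 6 7 11 8 10 12 5 1 4 3 2 13)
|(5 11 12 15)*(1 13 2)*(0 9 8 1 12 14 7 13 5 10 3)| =|(0 9 8 1 5 11 14 7 13 2 12 15 10 3)| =14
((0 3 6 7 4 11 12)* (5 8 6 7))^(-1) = (0 12 11 4 7 3)(5 6 8)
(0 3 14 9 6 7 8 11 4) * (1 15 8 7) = (0 3 14 9 6 1 15 8 11 4) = [3, 15, 2, 14, 0, 5, 1, 7, 11, 6, 10, 4, 12, 13, 9, 8]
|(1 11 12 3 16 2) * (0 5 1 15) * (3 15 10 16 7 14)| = |(0 5 1 11 12 15)(2 10 16)(3 7 14)| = 6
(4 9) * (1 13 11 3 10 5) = (1 13 11 3 10 5)(4 9) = [0, 13, 2, 10, 9, 1, 6, 7, 8, 4, 5, 3, 12, 11]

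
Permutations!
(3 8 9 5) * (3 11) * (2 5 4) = (2 5 11 3 8 9 4) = [0, 1, 5, 8, 2, 11, 6, 7, 9, 4, 10, 3]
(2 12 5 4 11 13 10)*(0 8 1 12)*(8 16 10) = (0 16 10 2)(1 12 5 4 11 13 8) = [16, 12, 0, 3, 11, 4, 6, 7, 1, 9, 2, 13, 5, 8, 14, 15, 10]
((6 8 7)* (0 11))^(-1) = (0 11)(6 7 8)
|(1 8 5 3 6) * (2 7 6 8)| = |(1 2 7 6)(3 8 5)| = 12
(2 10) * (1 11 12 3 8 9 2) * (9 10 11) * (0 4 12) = (0 4 12 3 8 10 1 9 2 11) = [4, 9, 11, 8, 12, 5, 6, 7, 10, 2, 1, 0, 3]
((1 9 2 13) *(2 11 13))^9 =(1 9 11 13)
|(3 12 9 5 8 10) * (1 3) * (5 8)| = 6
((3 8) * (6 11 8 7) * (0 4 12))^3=(12)(3 11 7 8 6)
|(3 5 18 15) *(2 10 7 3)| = |(2 10 7 3 5 18 15)| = 7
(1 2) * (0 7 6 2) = [7, 0, 1, 3, 4, 5, 2, 6] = (0 7 6 2 1)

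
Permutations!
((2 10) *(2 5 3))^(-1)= ((2 10 5 3))^(-1)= (2 3 5 10)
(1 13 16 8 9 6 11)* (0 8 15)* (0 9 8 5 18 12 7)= [5, 13, 2, 3, 4, 18, 11, 0, 8, 6, 10, 1, 7, 16, 14, 9, 15, 17, 12]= (0 5 18 12 7)(1 13 16 15 9 6 11)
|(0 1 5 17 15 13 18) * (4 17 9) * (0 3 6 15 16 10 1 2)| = |(0 2)(1 5 9 4 17 16 10)(3 6 15 13 18)| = 70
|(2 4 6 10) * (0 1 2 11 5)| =|(0 1 2 4 6 10 11 5)| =8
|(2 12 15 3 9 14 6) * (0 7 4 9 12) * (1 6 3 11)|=|(0 7 4 9 14 3 12 15 11 1 6 2)|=12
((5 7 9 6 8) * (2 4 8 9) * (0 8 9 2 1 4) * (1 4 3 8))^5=((0 1 3 8 5 7 4 9 6 2))^5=(0 7)(1 4)(2 5)(3 9)(6 8)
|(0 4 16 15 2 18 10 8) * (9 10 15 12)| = |(0 4 16 12 9 10 8)(2 18 15)| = 21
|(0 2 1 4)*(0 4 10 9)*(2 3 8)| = 7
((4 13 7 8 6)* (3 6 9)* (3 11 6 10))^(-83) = (3 10)(4 13 7 8 9 11 6)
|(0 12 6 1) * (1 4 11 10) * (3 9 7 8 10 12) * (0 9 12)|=30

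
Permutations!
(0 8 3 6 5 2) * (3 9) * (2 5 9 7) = (0 8 7 2)(3 6 9) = [8, 1, 0, 6, 4, 5, 9, 2, 7, 3]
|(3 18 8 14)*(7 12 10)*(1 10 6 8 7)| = 14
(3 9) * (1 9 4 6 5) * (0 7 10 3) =(0 7 10 3 4 6 5 1 9) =[7, 9, 2, 4, 6, 1, 5, 10, 8, 0, 3]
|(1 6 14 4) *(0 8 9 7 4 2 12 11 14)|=28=|(0 8 9 7 4 1 6)(2 12 11 14)|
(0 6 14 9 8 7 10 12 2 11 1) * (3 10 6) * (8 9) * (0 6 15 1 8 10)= (0 3)(1 6 14 10 12 2 11 8 7 15)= [3, 6, 11, 0, 4, 5, 14, 15, 7, 9, 12, 8, 2, 13, 10, 1]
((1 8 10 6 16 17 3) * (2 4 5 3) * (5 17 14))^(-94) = (1 10 16 5)(2 17 4)(3 8 6 14)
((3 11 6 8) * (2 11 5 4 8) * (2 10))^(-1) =((2 11 6 10)(3 5 4 8))^(-1) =(2 10 6 11)(3 8 4 5)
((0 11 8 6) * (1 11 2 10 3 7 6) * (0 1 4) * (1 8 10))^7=((0 2 1 11 10 3 7 6 8 4))^7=(0 6 10 2 8 3 1 4 7 11)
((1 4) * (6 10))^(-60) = ((1 4)(6 10))^(-60) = (10)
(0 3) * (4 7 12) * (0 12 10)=(0 3 12 4 7 10)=[3, 1, 2, 12, 7, 5, 6, 10, 8, 9, 0, 11, 4]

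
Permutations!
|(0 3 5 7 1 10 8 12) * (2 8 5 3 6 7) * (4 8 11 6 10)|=11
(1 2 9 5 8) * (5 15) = [0, 2, 9, 3, 4, 8, 6, 7, 1, 15, 10, 11, 12, 13, 14, 5] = (1 2 9 15 5 8)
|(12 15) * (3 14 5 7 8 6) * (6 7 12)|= 6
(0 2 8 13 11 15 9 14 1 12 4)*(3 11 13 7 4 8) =[2, 12, 3, 11, 0, 5, 6, 4, 7, 14, 10, 15, 8, 13, 1, 9] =(0 2 3 11 15 9 14 1 12 8 7 4)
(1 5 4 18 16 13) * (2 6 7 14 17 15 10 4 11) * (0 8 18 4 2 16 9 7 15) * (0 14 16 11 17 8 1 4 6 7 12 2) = (0 1 5 17 14 8 18 9 12 2 7 16 13 4 6 15 10) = [1, 5, 7, 3, 6, 17, 15, 16, 18, 12, 0, 11, 2, 4, 8, 10, 13, 14, 9]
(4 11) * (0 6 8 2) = (0 6 8 2)(4 11) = [6, 1, 0, 3, 11, 5, 8, 7, 2, 9, 10, 4]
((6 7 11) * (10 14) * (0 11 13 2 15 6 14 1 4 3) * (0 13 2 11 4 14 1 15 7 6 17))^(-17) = (0 13 14 17 3 1 15 4 11 10)(2 7)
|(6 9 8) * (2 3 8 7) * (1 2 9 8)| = |(1 2 3)(6 8)(7 9)| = 6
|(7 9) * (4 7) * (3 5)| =6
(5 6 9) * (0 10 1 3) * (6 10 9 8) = [9, 3, 2, 0, 4, 10, 8, 7, 6, 5, 1] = (0 9 5 10 1 3)(6 8)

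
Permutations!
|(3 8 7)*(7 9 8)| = |(3 7)(8 9)| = 2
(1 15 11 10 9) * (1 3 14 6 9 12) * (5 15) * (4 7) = (1 5 15 11 10 12)(3 14 6 9)(4 7) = [0, 5, 2, 14, 7, 15, 9, 4, 8, 3, 12, 10, 1, 13, 6, 11]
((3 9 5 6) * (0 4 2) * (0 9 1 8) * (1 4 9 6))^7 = (0 5 8 9 1)(2 4 3 6)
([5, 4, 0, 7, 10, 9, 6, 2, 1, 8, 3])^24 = [1, 7, 8, 5, 2, 4, 6, 9, 3, 10, 0]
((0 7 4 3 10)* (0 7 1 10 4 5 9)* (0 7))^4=((0 1 10)(3 4)(5 9 7))^4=(0 1 10)(5 9 7)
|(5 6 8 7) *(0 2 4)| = |(0 2 4)(5 6 8 7)| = 12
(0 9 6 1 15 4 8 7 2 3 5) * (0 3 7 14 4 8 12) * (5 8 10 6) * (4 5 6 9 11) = (0 11 4 12)(1 15 10 9 6)(2 7)(3 8 14 5) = [11, 15, 7, 8, 12, 3, 1, 2, 14, 6, 9, 4, 0, 13, 5, 10]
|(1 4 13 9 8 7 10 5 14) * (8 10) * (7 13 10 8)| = |(1 4 10 5 14)(8 13 9)| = 15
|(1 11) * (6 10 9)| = |(1 11)(6 10 9)| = 6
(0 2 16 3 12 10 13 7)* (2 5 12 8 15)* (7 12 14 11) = [5, 1, 16, 8, 4, 14, 6, 0, 15, 9, 13, 7, 10, 12, 11, 2, 3] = (0 5 14 11 7)(2 16 3 8 15)(10 13 12)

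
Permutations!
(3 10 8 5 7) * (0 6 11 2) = [6, 1, 0, 10, 4, 7, 11, 3, 5, 9, 8, 2] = (0 6 11 2)(3 10 8 5 7)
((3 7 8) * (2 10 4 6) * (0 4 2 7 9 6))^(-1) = ((0 4)(2 10)(3 9 6 7 8))^(-1) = (0 4)(2 10)(3 8 7 6 9)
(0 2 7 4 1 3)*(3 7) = (0 2 3)(1 7 4) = [2, 7, 3, 0, 1, 5, 6, 4]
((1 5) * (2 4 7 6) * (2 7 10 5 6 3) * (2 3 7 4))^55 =((1 6 4 10 5))^55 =(10)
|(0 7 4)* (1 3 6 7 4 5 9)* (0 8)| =6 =|(0 4 8)(1 3 6 7 5 9)|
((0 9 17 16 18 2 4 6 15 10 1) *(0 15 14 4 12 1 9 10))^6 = (0 2 9 1 16)(10 12 17 15 18)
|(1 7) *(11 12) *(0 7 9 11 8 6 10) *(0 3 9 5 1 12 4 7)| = |(1 5)(3 9 11 4 7 12 8 6 10)| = 18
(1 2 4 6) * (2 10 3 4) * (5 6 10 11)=(1 11 5 6)(3 4 10)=[0, 11, 2, 4, 10, 6, 1, 7, 8, 9, 3, 5]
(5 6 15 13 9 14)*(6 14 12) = [0, 1, 2, 3, 4, 14, 15, 7, 8, 12, 10, 11, 6, 9, 5, 13] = (5 14)(6 15 13 9 12)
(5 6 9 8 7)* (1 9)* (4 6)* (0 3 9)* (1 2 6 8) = [3, 0, 6, 9, 8, 4, 2, 5, 7, 1] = (0 3 9 1)(2 6)(4 8 7 5)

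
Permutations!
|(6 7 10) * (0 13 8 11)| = 12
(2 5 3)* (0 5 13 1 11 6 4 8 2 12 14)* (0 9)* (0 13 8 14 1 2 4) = (0 5 3 12 1 11 6)(2 8 4 14 9 13) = [5, 11, 8, 12, 14, 3, 0, 7, 4, 13, 10, 6, 1, 2, 9]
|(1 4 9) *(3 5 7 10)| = 12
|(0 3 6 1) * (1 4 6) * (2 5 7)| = |(0 3 1)(2 5 7)(4 6)| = 6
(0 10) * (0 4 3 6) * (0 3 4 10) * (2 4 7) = (10)(2 4 7)(3 6) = [0, 1, 4, 6, 7, 5, 3, 2, 8, 9, 10]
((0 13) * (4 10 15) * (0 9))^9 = ((0 13 9)(4 10 15))^9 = (15)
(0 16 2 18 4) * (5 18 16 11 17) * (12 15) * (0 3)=(0 11 17 5 18 4 3)(2 16)(12 15)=[11, 1, 16, 0, 3, 18, 6, 7, 8, 9, 10, 17, 15, 13, 14, 12, 2, 5, 4]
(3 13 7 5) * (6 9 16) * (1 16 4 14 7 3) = [0, 16, 2, 13, 14, 1, 9, 5, 8, 4, 10, 11, 12, 3, 7, 15, 6] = (1 16 6 9 4 14 7 5)(3 13)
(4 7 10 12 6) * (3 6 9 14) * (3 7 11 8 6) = (4 11 8 6)(7 10 12 9 14) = [0, 1, 2, 3, 11, 5, 4, 10, 6, 14, 12, 8, 9, 13, 7]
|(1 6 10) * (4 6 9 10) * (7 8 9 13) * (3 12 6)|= |(1 13 7 8 9 10)(3 12 6 4)|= 12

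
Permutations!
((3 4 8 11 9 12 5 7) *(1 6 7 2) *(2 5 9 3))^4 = (12)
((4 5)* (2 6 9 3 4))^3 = ((2 6 9 3 4 5))^3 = (2 3)(4 6)(5 9)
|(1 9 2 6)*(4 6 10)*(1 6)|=|(1 9 2 10 4)|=5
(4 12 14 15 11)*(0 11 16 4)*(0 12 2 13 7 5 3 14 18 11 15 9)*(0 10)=(0 15 16 4 2 13 7 5 3 14 9 10)(11 12 18)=[15, 1, 13, 14, 2, 3, 6, 5, 8, 10, 0, 12, 18, 7, 9, 16, 4, 17, 11]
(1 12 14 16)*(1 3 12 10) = (1 10)(3 12 14 16) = [0, 10, 2, 12, 4, 5, 6, 7, 8, 9, 1, 11, 14, 13, 16, 15, 3]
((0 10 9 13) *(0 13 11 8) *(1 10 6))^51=(13)(0 1 9 8 6 10 11)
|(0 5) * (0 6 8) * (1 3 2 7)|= 4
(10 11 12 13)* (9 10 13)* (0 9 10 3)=(13)(0 9 3)(10 11 12)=[9, 1, 2, 0, 4, 5, 6, 7, 8, 3, 11, 12, 10, 13]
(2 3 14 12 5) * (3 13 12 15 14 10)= (2 13 12 5)(3 10)(14 15)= [0, 1, 13, 10, 4, 2, 6, 7, 8, 9, 3, 11, 5, 12, 15, 14]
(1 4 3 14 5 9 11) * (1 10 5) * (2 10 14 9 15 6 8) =[0, 4, 10, 9, 3, 15, 8, 7, 2, 11, 5, 14, 12, 13, 1, 6] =(1 4 3 9 11 14)(2 10 5 15 6 8)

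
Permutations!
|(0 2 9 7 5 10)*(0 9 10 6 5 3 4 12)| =8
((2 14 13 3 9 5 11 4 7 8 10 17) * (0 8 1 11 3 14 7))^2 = (0 10 2 1 4 8 17 7 11)(3 5 9)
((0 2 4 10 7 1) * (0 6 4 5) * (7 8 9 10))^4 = (0 2 5)(8 9 10)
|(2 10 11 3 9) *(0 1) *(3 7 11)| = |(0 1)(2 10 3 9)(7 11)| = 4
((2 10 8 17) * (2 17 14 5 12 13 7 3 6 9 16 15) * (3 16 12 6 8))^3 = (17)(2 8 6 13 15 3 5 12 16 10 14 9 7)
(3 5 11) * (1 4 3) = (1 4 3 5 11) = [0, 4, 2, 5, 3, 11, 6, 7, 8, 9, 10, 1]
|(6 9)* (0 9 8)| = |(0 9 6 8)| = 4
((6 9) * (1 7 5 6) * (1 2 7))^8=((2 7 5 6 9))^8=(2 6 7 9 5)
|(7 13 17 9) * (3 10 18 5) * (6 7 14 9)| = |(3 10 18 5)(6 7 13 17)(9 14)| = 4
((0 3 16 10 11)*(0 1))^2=((0 3 16 10 11 1))^2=(0 16 11)(1 3 10)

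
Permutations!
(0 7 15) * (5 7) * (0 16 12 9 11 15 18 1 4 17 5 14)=(0 14)(1 4 17 5 7 18)(9 11 15 16 12)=[14, 4, 2, 3, 17, 7, 6, 18, 8, 11, 10, 15, 9, 13, 0, 16, 12, 5, 1]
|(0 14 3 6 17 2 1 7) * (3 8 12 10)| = 11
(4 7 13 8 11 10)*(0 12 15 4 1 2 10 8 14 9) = [12, 2, 10, 3, 7, 5, 6, 13, 11, 0, 1, 8, 15, 14, 9, 4] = (0 12 15 4 7 13 14 9)(1 2 10)(8 11)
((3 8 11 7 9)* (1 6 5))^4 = (1 6 5)(3 9 7 11 8)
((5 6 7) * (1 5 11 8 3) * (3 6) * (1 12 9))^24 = (1 9 12 3 5)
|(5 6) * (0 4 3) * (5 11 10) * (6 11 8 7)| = 3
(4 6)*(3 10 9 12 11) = [0, 1, 2, 10, 6, 5, 4, 7, 8, 12, 9, 3, 11] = (3 10 9 12 11)(4 6)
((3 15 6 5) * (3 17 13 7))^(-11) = (3 5 7 6 13 15 17)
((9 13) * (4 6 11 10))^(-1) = (4 10 11 6)(9 13)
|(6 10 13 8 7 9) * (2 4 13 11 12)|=|(2 4 13 8 7 9 6 10 11 12)|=10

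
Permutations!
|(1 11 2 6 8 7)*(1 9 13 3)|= 9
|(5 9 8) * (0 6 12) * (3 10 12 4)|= |(0 6 4 3 10 12)(5 9 8)|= 6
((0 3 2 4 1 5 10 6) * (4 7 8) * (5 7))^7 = (0 3 2 5 10 6)(1 4 8 7)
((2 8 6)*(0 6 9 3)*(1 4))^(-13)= ((0 6 2 8 9 3)(1 4))^(-13)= (0 3 9 8 2 6)(1 4)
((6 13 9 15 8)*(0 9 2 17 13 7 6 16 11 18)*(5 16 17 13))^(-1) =(0 18 11 16 5 17 8 15 9)(2 13)(6 7) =((0 9 15 8 17 5 16 11 18)(2 13)(6 7))^(-1)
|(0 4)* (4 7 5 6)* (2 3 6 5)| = 6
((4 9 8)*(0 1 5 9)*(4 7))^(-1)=(0 4 7 8 9 5 1)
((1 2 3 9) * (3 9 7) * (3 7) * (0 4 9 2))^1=((0 4 9 1))^1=(0 4 9 1)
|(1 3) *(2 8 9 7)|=4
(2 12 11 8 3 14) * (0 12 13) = (0 12 11 8 3 14 2 13) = [12, 1, 13, 14, 4, 5, 6, 7, 3, 9, 10, 8, 11, 0, 2]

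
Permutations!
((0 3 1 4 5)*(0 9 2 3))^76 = (1 2 5)(3 9 4)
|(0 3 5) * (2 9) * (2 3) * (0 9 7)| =3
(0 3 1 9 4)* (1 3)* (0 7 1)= (1 9 4 7)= [0, 9, 2, 3, 7, 5, 6, 1, 8, 4]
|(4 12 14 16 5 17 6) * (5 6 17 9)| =10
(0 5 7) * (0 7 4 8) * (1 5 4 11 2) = (0 4 8)(1 5 11 2) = [4, 5, 1, 3, 8, 11, 6, 7, 0, 9, 10, 2]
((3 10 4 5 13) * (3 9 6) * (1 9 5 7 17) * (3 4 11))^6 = (17)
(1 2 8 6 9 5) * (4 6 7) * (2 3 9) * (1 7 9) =(1 3)(2 8 9 5 7 4 6) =[0, 3, 8, 1, 6, 7, 2, 4, 9, 5]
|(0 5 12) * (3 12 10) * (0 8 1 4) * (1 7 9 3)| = |(0 5 10 1 4)(3 12 8 7 9)| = 5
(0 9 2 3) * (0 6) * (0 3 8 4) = [9, 1, 8, 6, 0, 5, 3, 7, 4, 2] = (0 9 2 8 4)(3 6)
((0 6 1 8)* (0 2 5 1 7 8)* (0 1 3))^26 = (0 5 8 6 3 2 7) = ((0 6 7 8 2 5 3))^26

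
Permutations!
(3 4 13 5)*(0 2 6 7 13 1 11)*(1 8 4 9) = [2, 11, 6, 9, 8, 3, 7, 13, 4, 1, 10, 0, 12, 5] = (0 2 6 7 13 5 3 9 1 11)(4 8)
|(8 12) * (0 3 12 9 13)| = 6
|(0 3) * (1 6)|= 2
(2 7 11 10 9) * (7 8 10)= (2 8 10 9)(7 11)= [0, 1, 8, 3, 4, 5, 6, 11, 10, 2, 9, 7]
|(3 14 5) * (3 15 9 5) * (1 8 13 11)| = |(1 8 13 11)(3 14)(5 15 9)| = 12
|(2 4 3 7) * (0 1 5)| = 12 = |(0 1 5)(2 4 3 7)|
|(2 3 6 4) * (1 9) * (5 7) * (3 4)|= 2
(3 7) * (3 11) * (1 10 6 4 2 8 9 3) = (1 10 6 4 2 8 9 3 7 11) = [0, 10, 8, 7, 2, 5, 4, 11, 9, 3, 6, 1]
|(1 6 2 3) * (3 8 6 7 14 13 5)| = 6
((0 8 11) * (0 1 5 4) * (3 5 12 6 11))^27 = (0 3 4 8 5)(1 11 6 12)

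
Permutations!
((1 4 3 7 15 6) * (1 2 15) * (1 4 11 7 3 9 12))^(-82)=(1 7 9)(2 6 15)(4 12 11)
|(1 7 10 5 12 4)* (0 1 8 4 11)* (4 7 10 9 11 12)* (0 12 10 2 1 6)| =|(0 6)(1 2)(4 8 7 9 11 12 10 5)| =8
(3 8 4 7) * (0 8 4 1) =[8, 0, 2, 4, 7, 5, 6, 3, 1] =(0 8 1)(3 4 7)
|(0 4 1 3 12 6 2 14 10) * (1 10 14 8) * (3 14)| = |(0 4 10)(1 14 3 12 6 2 8)| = 21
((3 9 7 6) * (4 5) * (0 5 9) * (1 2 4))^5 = (0 9 5 7 1 6 2 3 4) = ((0 5 1 2 4 9 7 6 3))^5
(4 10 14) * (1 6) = [0, 6, 2, 3, 10, 5, 1, 7, 8, 9, 14, 11, 12, 13, 4] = (1 6)(4 10 14)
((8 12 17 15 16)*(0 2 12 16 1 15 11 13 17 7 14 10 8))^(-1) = ((0 2 12 7 14 10 8 16)(1 15)(11 13 17))^(-1) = (0 16 8 10 14 7 12 2)(1 15)(11 17 13)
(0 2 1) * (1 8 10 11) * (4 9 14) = (0 2 8 10 11 1)(4 9 14) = [2, 0, 8, 3, 9, 5, 6, 7, 10, 14, 11, 1, 12, 13, 4]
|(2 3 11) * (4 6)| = 6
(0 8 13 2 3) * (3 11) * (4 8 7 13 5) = (0 7 13 2 11 3)(4 8 5) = [7, 1, 11, 0, 8, 4, 6, 13, 5, 9, 10, 3, 12, 2]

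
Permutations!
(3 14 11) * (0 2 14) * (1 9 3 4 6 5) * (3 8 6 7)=(0 2 14 11 4 7 3)(1 9 8 6 5)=[2, 9, 14, 0, 7, 1, 5, 3, 6, 8, 10, 4, 12, 13, 11]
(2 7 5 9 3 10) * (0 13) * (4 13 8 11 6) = (0 8 11 6 4 13)(2 7 5 9 3 10) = [8, 1, 7, 10, 13, 9, 4, 5, 11, 3, 2, 6, 12, 0]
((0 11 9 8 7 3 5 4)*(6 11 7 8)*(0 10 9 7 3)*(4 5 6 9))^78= (0 11 3 7 6)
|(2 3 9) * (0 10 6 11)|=|(0 10 6 11)(2 3 9)|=12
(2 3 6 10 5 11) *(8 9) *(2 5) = (2 3 6 10)(5 11)(8 9) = [0, 1, 3, 6, 4, 11, 10, 7, 9, 8, 2, 5]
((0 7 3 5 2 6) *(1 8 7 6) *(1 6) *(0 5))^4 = ((0 1 8 7 3)(2 6 5))^4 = (0 3 7 8 1)(2 6 5)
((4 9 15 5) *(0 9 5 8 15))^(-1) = (0 9)(4 5)(8 15)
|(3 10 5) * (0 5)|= |(0 5 3 10)|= 4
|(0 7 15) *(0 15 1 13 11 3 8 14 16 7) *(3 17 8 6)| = 8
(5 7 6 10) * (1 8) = (1 8)(5 7 6 10) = [0, 8, 2, 3, 4, 7, 10, 6, 1, 9, 5]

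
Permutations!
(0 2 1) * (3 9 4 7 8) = (0 2 1)(3 9 4 7 8) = [2, 0, 1, 9, 7, 5, 6, 8, 3, 4]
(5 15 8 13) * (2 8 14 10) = (2 8 13 5 15 14 10) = [0, 1, 8, 3, 4, 15, 6, 7, 13, 9, 2, 11, 12, 5, 10, 14]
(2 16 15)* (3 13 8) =(2 16 15)(3 13 8) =[0, 1, 16, 13, 4, 5, 6, 7, 3, 9, 10, 11, 12, 8, 14, 2, 15]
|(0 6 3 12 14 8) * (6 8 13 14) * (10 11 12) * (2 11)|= 6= |(0 8)(2 11 12 6 3 10)(13 14)|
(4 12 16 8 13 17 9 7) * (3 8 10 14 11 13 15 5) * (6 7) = (3 8 15 5)(4 12 16 10 14 11 13 17 9 6 7) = [0, 1, 2, 8, 12, 3, 7, 4, 15, 6, 14, 13, 16, 17, 11, 5, 10, 9]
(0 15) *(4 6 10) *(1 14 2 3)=(0 15)(1 14 2 3)(4 6 10)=[15, 14, 3, 1, 6, 5, 10, 7, 8, 9, 4, 11, 12, 13, 2, 0]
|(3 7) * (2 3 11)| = 4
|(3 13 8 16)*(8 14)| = 5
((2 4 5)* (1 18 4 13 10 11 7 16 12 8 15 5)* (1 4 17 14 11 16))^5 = ((1 18 17 14 11 7)(2 13 10 16 12 8 15 5))^5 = (1 7 11 14 17 18)(2 8 10 5 12 13 15 16)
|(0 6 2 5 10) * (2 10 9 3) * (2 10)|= 7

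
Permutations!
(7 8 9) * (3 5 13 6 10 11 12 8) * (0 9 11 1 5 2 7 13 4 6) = (0 9 13)(1 5 4 6 10)(2 7 3)(8 11 12) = [9, 5, 7, 2, 6, 4, 10, 3, 11, 13, 1, 12, 8, 0]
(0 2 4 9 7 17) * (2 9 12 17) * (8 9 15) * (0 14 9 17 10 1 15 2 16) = [2, 15, 4, 3, 12, 5, 6, 16, 17, 7, 1, 11, 10, 13, 9, 8, 0, 14] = (0 2 4 12 10 1 15 8 17 14 9 7 16)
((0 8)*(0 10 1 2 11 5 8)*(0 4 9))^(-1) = (0 9 4)(1 10 8 5 11 2)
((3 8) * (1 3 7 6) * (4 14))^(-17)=(1 7 3 6 8)(4 14)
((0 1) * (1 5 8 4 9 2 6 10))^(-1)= ((0 5 8 4 9 2 6 10 1))^(-1)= (0 1 10 6 2 9 4 8 5)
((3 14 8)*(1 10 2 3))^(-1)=(1 8 14 3 2 10)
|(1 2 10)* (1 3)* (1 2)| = |(2 10 3)| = 3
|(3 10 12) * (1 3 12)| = 3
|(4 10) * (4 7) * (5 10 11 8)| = |(4 11 8 5 10 7)| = 6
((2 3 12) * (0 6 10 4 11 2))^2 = ((0 6 10 4 11 2 3 12))^2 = (0 10 11 3)(2 12 6 4)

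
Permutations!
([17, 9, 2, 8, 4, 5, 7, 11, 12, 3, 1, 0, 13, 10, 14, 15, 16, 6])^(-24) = (0 17 6 7 11)(1 12 9 13 3 10 8)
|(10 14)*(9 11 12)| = |(9 11 12)(10 14)| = 6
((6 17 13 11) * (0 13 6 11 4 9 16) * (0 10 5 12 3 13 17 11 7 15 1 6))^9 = ((0 17)(1 6 11 7 15)(3 13 4 9 16 10 5 12))^9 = (0 17)(1 15 7 11 6)(3 13 4 9 16 10 5 12)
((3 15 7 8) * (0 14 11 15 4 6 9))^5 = ((0 14 11 15 7 8 3 4 6 9))^5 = (0 8)(3 14)(4 11)(6 15)(7 9)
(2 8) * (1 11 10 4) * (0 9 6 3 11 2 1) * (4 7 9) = (0 4)(1 2 8)(3 11 10 7 9 6) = [4, 2, 8, 11, 0, 5, 3, 9, 1, 6, 7, 10]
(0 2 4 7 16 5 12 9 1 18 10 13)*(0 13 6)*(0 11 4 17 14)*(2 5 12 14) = (0 5 14)(1 18 10 6 11 4 7 16 12 9)(2 17) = [5, 18, 17, 3, 7, 14, 11, 16, 8, 1, 6, 4, 9, 13, 0, 15, 12, 2, 10]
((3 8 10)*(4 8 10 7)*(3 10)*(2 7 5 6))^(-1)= (10)(2 6 5 8 4 7)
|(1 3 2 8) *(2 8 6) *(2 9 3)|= |(1 2 6 9 3 8)|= 6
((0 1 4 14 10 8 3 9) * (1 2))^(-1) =(0 9 3 8 10 14 4 1 2)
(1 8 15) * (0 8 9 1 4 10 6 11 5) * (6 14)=(0 8 15 4 10 14 6 11 5)(1 9)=[8, 9, 2, 3, 10, 0, 11, 7, 15, 1, 14, 5, 12, 13, 6, 4]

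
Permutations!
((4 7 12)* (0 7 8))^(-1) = (0 8 4 12 7)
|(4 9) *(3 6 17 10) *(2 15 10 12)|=|(2 15 10 3 6 17 12)(4 9)|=14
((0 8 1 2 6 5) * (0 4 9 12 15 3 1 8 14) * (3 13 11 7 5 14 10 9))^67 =((0 10 9 12 15 13 11 7 5 4 3 1 2 6 14))^67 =(0 7 14 11 6 13 2 15 1 12 3 9 4 10 5)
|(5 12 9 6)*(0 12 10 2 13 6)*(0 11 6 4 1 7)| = 12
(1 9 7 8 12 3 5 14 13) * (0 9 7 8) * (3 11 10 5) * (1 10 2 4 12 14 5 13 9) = (0 1 7)(2 4 12 11)(8 14 9)(10 13) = [1, 7, 4, 3, 12, 5, 6, 0, 14, 8, 13, 2, 11, 10, 9]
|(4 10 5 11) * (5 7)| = |(4 10 7 5 11)| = 5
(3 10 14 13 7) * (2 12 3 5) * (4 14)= (2 12 3 10 4 14 13 7 5)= [0, 1, 12, 10, 14, 2, 6, 5, 8, 9, 4, 11, 3, 7, 13]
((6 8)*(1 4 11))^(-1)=(1 11 4)(6 8)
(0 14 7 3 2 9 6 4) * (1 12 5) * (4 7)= (0 14 4)(1 12 5)(2 9 6 7 3)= [14, 12, 9, 2, 0, 1, 7, 3, 8, 6, 10, 11, 5, 13, 4]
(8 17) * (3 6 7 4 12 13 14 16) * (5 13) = (3 6 7 4 12 5 13 14 16)(8 17) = [0, 1, 2, 6, 12, 13, 7, 4, 17, 9, 10, 11, 5, 14, 16, 15, 3, 8]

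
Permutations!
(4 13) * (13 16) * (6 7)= (4 16 13)(6 7)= [0, 1, 2, 3, 16, 5, 7, 6, 8, 9, 10, 11, 12, 4, 14, 15, 13]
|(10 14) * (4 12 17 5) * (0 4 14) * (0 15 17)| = 15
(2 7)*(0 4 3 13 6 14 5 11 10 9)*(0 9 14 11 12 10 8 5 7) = [4, 1, 0, 13, 3, 12, 11, 2, 5, 9, 14, 8, 10, 6, 7] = (0 4 3 13 6 11 8 5 12 10 14 7 2)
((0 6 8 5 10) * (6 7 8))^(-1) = ((0 7 8 5 10))^(-1) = (0 10 5 8 7)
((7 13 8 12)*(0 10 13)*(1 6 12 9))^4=((0 10 13 8 9 1 6 12 7))^4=(0 9 7 8 12 13 6 10 1)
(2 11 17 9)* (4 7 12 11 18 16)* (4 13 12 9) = (2 18 16 13 12 11 17 4 7 9) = [0, 1, 18, 3, 7, 5, 6, 9, 8, 2, 10, 17, 11, 12, 14, 15, 13, 4, 16]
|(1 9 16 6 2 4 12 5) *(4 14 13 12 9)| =|(1 4 9 16 6 2 14 13 12 5)| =10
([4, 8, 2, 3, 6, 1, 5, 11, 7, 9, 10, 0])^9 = (0 4 6 5 1 8 7 11)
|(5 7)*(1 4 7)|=|(1 4 7 5)|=4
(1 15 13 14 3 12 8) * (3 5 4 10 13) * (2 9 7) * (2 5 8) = (1 15 3 12 2 9 7 5 4 10 13 14 8) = [0, 15, 9, 12, 10, 4, 6, 5, 1, 7, 13, 11, 2, 14, 8, 3]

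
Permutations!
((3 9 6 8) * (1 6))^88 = ((1 6 8 3 9))^88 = (1 3 6 9 8)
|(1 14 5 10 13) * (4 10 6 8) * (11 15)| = |(1 14 5 6 8 4 10 13)(11 15)| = 8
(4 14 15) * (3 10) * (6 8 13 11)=(3 10)(4 14 15)(6 8 13 11)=[0, 1, 2, 10, 14, 5, 8, 7, 13, 9, 3, 6, 12, 11, 15, 4]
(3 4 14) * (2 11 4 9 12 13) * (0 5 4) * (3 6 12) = (0 5 4 14 6 12 13 2 11)(3 9) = [5, 1, 11, 9, 14, 4, 12, 7, 8, 3, 10, 0, 13, 2, 6]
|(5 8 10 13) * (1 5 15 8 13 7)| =7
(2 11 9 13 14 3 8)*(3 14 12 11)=[0, 1, 3, 8, 4, 5, 6, 7, 2, 13, 10, 9, 11, 12, 14]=(14)(2 3 8)(9 13 12 11)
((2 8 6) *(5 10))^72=((2 8 6)(5 10))^72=(10)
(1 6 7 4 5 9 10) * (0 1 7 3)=[1, 6, 2, 0, 5, 9, 3, 4, 8, 10, 7]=(0 1 6 3)(4 5 9 10 7)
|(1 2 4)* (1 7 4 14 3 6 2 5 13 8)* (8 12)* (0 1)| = |(0 1 5 13 12 8)(2 14 3 6)(4 7)| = 12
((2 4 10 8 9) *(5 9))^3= ((2 4 10 8 5 9))^3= (2 8)(4 5)(9 10)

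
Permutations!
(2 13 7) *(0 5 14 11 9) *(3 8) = (0 5 14 11 9)(2 13 7)(3 8) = [5, 1, 13, 8, 4, 14, 6, 2, 3, 0, 10, 9, 12, 7, 11]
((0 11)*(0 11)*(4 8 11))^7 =(4 8 11)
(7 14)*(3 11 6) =[0, 1, 2, 11, 4, 5, 3, 14, 8, 9, 10, 6, 12, 13, 7] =(3 11 6)(7 14)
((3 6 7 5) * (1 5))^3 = (1 6 5 7 3)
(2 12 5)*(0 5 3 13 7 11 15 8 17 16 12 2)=(0 5)(3 13 7 11 15 8 17 16 12)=[5, 1, 2, 13, 4, 0, 6, 11, 17, 9, 10, 15, 3, 7, 14, 8, 12, 16]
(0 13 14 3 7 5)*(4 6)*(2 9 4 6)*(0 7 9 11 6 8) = (0 13 14 3 9 4 2 11 6 8)(5 7) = [13, 1, 11, 9, 2, 7, 8, 5, 0, 4, 10, 6, 12, 14, 3]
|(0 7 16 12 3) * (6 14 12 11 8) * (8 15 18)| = 11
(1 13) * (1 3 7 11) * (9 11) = (1 13 3 7 9 11) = [0, 13, 2, 7, 4, 5, 6, 9, 8, 11, 10, 1, 12, 3]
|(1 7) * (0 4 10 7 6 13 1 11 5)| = 6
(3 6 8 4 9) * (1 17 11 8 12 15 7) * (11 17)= (17)(1 11 8 4 9 3 6 12 15 7)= [0, 11, 2, 6, 9, 5, 12, 1, 4, 3, 10, 8, 15, 13, 14, 7, 16, 17]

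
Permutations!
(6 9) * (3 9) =(3 9 6) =[0, 1, 2, 9, 4, 5, 3, 7, 8, 6]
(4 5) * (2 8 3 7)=[0, 1, 8, 7, 5, 4, 6, 2, 3]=(2 8 3 7)(4 5)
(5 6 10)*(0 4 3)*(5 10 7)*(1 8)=[4, 8, 2, 0, 3, 6, 7, 5, 1, 9, 10]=(10)(0 4 3)(1 8)(5 6 7)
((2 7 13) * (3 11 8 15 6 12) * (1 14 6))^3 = (1 12 8 14 3 15 6 11)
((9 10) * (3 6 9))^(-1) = ((3 6 9 10))^(-1) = (3 10 9 6)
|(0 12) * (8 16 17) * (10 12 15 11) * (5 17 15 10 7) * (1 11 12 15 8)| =20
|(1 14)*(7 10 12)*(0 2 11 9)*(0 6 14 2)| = 6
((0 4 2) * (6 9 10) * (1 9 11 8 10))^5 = (0 2 4)(1 9)(6 11 8 10)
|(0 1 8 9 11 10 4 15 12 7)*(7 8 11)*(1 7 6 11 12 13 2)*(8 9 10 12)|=|(0 7)(1 8 10 4 15 13 2)(6 11 12 9)|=28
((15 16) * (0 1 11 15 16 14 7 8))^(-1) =(16)(0 8 7 14 15 11 1)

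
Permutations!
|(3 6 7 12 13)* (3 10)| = 6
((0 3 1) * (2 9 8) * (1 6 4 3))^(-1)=((0 1)(2 9 8)(3 6 4))^(-1)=(0 1)(2 8 9)(3 4 6)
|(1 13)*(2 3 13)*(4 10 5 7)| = |(1 2 3 13)(4 10 5 7)| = 4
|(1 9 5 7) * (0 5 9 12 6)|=|(0 5 7 1 12 6)|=6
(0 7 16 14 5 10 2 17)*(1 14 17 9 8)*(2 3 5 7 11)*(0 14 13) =(0 11 2 9 8 1 13)(3 5 10)(7 16 17 14) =[11, 13, 9, 5, 4, 10, 6, 16, 1, 8, 3, 2, 12, 0, 7, 15, 17, 14]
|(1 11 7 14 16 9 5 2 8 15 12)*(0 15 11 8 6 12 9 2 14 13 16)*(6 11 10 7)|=|(0 15 9 5 14)(1 8 10 7 13 16 2 11 6 12)|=10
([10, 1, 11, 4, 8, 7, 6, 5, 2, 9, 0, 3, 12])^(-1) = [10, 1, 8, 11, 3, 7, 6, 5, 4, 9, 0, 2, 12]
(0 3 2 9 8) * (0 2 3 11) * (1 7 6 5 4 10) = (0 11)(1 7 6 5 4 10)(2 9 8) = [11, 7, 9, 3, 10, 4, 5, 6, 2, 8, 1, 0]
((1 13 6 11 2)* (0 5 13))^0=(13)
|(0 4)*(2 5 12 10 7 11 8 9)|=|(0 4)(2 5 12 10 7 11 8 9)|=8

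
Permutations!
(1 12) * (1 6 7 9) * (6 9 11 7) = [0, 12, 2, 3, 4, 5, 6, 11, 8, 1, 10, 7, 9] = (1 12 9)(7 11)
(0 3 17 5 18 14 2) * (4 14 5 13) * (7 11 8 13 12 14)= (0 3 17 12 14 2)(4 7 11 8 13)(5 18)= [3, 1, 0, 17, 7, 18, 6, 11, 13, 9, 10, 8, 14, 4, 2, 15, 16, 12, 5]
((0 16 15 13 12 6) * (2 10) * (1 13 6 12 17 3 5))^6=(0 15)(1 13 17 3 5)(6 16)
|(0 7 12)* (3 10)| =|(0 7 12)(3 10)| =6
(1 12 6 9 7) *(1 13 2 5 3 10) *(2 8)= (1 12 6 9 7 13 8 2 5 3 10)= [0, 12, 5, 10, 4, 3, 9, 13, 2, 7, 1, 11, 6, 8]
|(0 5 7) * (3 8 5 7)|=6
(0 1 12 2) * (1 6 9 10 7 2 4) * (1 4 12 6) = [1, 6, 0, 3, 4, 5, 9, 2, 8, 10, 7, 11, 12] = (12)(0 1 6 9 10 7 2)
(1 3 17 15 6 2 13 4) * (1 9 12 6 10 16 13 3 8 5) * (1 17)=(1 8 5 17 15 10 16 13 4 9 12 6 2 3)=[0, 8, 3, 1, 9, 17, 2, 7, 5, 12, 16, 11, 6, 4, 14, 10, 13, 15]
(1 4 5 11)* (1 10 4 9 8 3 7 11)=(1 9 8 3 7 11 10 4 5)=[0, 9, 2, 7, 5, 1, 6, 11, 3, 8, 4, 10]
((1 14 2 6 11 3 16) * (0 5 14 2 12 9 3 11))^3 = (0 12 16 6 14 3 2 5 9 1)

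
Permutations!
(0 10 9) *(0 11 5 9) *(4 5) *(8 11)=(0 10)(4 5 9 8 11)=[10, 1, 2, 3, 5, 9, 6, 7, 11, 8, 0, 4]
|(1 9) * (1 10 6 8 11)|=|(1 9 10 6 8 11)|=6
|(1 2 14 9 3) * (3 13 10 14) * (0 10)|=15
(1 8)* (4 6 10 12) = (1 8)(4 6 10 12) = [0, 8, 2, 3, 6, 5, 10, 7, 1, 9, 12, 11, 4]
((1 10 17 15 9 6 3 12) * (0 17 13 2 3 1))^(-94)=(0 1 12 6 3 9 2 15 13 17 10)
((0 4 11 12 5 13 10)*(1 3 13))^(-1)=((0 4 11 12 5 1 3 13 10))^(-1)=(0 10 13 3 1 5 12 11 4)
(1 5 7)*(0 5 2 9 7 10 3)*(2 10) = [5, 10, 9, 0, 4, 2, 6, 1, 8, 7, 3] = (0 5 2 9 7 1 10 3)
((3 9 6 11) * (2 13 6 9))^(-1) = (2 3 11 6 13)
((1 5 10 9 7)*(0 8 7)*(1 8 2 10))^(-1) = (0 9 10 2)(1 5)(7 8)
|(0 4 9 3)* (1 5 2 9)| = 7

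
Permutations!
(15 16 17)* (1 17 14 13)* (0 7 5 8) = (0 7 5 8)(1 17 15 16 14 13) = [7, 17, 2, 3, 4, 8, 6, 5, 0, 9, 10, 11, 12, 1, 13, 16, 14, 15]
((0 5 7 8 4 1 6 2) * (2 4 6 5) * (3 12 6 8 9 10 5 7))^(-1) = (0 2)(1 4 6 12 3 5 10 9 7)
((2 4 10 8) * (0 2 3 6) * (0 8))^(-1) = (0 10 4 2)(3 8 6)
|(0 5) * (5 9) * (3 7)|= |(0 9 5)(3 7)|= 6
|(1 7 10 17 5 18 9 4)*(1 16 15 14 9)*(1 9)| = 11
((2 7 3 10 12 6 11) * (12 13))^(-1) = (2 11 6 12 13 10 3 7)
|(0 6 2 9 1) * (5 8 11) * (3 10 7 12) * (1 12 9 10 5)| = |(0 6 2 10 7 9 12 3 5 8 11 1)| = 12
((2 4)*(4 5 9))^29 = (2 5 9 4)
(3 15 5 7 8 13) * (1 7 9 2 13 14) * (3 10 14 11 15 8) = (1 7 3 8 11 15 5 9 2 13 10 14) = [0, 7, 13, 8, 4, 9, 6, 3, 11, 2, 14, 15, 12, 10, 1, 5]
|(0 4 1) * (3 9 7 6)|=12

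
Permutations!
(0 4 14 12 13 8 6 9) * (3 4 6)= (0 6 9)(3 4 14 12 13 8)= [6, 1, 2, 4, 14, 5, 9, 7, 3, 0, 10, 11, 13, 8, 12]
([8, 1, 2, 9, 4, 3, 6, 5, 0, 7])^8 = [0, 1, 2, 3, 4, 5, 6, 7, 8, 9]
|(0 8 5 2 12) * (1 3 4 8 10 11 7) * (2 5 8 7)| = |(0 10 11 2 12)(1 3 4 7)| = 20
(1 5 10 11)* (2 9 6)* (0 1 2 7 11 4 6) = (0 1 5 10 4 6 7 11 2 9) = [1, 5, 9, 3, 6, 10, 7, 11, 8, 0, 4, 2]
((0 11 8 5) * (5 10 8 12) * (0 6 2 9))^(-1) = (0 9 2 6 5 12 11)(8 10)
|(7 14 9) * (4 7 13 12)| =|(4 7 14 9 13 12)| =6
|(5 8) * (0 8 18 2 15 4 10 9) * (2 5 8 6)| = 14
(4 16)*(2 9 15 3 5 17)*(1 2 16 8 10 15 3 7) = (1 2 9 3 5 17 16 4 8 10 15 7) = [0, 2, 9, 5, 8, 17, 6, 1, 10, 3, 15, 11, 12, 13, 14, 7, 4, 16]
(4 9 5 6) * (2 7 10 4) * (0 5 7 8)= (0 5 6 2 8)(4 9 7 10)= [5, 1, 8, 3, 9, 6, 2, 10, 0, 7, 4]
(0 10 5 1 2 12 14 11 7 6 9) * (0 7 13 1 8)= [10, 2, 12, 3, 4, 8, 9, 6, 0, 7, 5, 13, 14, 1, 11]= (0 10 5 8)(1 2 12 14 11 13)(6 9 7)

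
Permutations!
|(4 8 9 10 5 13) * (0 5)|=|(0 5 13 4 8 9 10)|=7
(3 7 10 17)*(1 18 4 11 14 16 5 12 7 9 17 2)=[0, 18, 1, 9, 11, 12, 6, 10, 8, 17, 2, 14, 7, 13, 16, 15, 5, 3, 4]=(1 18 4 11 14 16 5 12 7 10 2)(3 9 17)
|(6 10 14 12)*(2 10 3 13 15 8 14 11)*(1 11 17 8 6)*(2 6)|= 12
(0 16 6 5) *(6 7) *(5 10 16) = (0 5)(6 10 16 7) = [5, 1, 2, 3, 4, 0, 10, 6, 8, 9, 16, 11, 12, 13, 14, 15, 7]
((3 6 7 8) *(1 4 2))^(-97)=(1 2 4)(3 8 7 6)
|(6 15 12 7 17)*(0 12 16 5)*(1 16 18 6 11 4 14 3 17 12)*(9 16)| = 30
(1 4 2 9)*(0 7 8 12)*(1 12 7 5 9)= (0 5 9 12)(1 4 2)(7 8)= [5, 4, 1, 3, 2, 9, 6, 8, 7, 12, 10, 11, 0]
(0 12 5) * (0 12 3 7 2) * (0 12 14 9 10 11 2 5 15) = (0 3 7 5 14 9 10 11 2 12 15) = [3, 1, 12, 7, 4, 14, 6, 5, 8, 10, 11, 2, 15, 13, 9, 0]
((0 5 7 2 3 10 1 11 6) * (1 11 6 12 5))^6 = (2 7 5 12 11 10 3)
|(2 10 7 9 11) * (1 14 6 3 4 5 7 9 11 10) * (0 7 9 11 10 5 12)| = 22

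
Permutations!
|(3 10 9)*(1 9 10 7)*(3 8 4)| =6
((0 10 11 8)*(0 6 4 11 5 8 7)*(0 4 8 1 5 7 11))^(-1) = ((11)(0 10 7 4)(1 5)(6 8))^(-1) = (11)(0 4 7 10)(1 5)(6 8)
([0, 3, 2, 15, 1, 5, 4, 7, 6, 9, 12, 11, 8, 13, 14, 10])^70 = (1 6 12 15)(3 4 8 10)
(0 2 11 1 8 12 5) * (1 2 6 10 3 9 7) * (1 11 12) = (0 6 10 3 9 7 11 2 12 5)(1 8) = [6, 8, 12, 9, 4, 0, 10, 11, 1, 7, 3, 2, 5]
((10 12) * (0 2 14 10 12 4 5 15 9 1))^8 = ((0 2 14 10 4 5 15 9 1))^8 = (0 1 9 15 5 4 10 14 2)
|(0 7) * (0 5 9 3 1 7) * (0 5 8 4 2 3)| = 6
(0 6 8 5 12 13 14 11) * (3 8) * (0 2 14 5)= (0 6 3 8)(2 14 11)(5 12 13)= [6, 1, 14, 8, 4, 12, 3, 7, 0, 9, 10, 2, 13, 5, 11]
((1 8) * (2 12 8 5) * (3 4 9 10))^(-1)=(1 8 12 2 5)(3 10 9 4)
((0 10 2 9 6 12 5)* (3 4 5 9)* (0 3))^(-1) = (0 2 10)(3 5 4)(6 9 12)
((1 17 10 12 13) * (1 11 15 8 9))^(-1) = (1 9 8 15 11 13 12 10 17)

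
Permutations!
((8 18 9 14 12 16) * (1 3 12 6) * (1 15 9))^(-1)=(1 18 8 16 12 3)(6 14 9 15)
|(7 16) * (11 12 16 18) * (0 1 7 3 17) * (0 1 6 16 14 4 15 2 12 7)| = |(0 6 16 3 17 1)(2 12 14 4 15)(7 18 11)| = 30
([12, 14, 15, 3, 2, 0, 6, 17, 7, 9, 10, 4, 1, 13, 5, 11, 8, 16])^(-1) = (0 5 14 1 12)(2 4 11 15)(7 8 16 17)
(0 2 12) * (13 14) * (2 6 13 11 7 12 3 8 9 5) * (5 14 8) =(0 6 13 8 9 14 11 7 12)(2 3 5) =[6, 1, 3, 5, 4, 2, 13, 12, 9, 14, 10, 7, 0, 8, 11]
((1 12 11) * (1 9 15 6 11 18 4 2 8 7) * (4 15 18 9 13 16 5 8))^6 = (1 11)(5 18)(6 7)(8 15)(9 16)(12 13)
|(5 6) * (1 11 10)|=|(1 11 10)(5 6)|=6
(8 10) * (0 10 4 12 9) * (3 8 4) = (0 10 4 12 9)(3 8) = [10, 1, 2, 8, 12, 5, 6, 7, 3, 0, 4, 11, 9]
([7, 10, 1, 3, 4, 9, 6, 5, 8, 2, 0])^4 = (0 2 7 1 5 10 9)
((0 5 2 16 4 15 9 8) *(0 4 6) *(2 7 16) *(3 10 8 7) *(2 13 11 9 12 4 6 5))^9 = (0 10 16 11)(2 8 5 9)(3 7 13 6) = ((0 2 13 11 9 7 16 5 3 10 8 6)(4 15 12))^9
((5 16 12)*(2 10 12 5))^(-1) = ((2 10 12)(5 16))^(-1) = (2 12 10)(5 16)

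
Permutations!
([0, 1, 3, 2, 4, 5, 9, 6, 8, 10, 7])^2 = (6 10)(7 9)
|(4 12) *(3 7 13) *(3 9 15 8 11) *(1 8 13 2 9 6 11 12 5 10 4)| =|(1 8 12)(2 9 15 13 6 11 3 7)(4 5 10)| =24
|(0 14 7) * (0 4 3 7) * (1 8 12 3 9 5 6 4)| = |(0 14)(1 8 12 3 7)(4 9 5 6)| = 20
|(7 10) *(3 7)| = |(3 7 10)| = 3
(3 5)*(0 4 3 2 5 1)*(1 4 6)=(0 6 1)(2 5)(3 4)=[6, 0, 5, 4, 3, 2, 1]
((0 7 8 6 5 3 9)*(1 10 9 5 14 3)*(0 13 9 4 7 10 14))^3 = ((0 10 4 7 8 6)(1 14 3 5)(9 13))^3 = (0 7)(1 5 3 14)(4 6)(8 10)(9 13)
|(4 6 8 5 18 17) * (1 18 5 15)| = |(1 18 17 4 6 8 15)| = 7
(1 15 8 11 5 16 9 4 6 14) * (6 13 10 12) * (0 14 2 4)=(0 14 1 15 8 11 5 16 9)(2 4 13 10 12 6)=[14, 15, 4, 3, 13, 16, 2, 7, 11, 0, 12, 5, 6, 10, 1, 8, 9]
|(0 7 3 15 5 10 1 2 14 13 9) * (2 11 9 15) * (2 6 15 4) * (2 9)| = 14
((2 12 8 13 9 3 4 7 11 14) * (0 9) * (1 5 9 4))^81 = (14)(1 5 9 3)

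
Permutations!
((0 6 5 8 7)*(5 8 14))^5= (0 6 8 7)(5 14)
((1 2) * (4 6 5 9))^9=(1 2)(4 6 5 9)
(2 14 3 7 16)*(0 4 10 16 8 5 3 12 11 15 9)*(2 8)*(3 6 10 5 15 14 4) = (0 3 7 2 4 5 6 10 16 8 15 9)(11 14 12) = [3, 1, 4, 7, 5, 6, 10, 2, 15, 0, 16, 14, 11, 13, 12, 9, 8]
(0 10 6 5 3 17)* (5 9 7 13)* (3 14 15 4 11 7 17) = (0 10 6 9 17)(4 11 7 13 5 14 15) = [10, 1, 2, 3, 11, 14, 9, 13, 8, 17, 6, 7, 12, 5, 15, 4, 16, 0]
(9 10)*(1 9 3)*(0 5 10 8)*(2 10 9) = (0 5 9 8)(1 2 10 3) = [5, 2, 10, 1, 4, 9, 6, 7, 0, 8, 3]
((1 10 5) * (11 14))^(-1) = (1 5 10)(11 14) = ((1 10 5)(11 14))^(-1)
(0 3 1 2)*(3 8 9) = [8, 2, 0, 1, 4, 5, 6, 7, 9, 3] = (0 8 9 3 1 2)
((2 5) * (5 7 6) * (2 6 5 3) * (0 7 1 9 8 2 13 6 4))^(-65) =((0 7 5 4)(1 9 8 2)(3 13 6))^(-65) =(0 4 5 7)(1 2 8 9)(3 13 6)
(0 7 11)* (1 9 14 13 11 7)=(0 1 9 14 13 11)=[1, 9, 2, 3, 4, 5, 6, 7, 8, 14, 10, 0, 12, 11, 13]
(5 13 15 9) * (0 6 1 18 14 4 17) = (0 6 1 18 14 4 17)(5 13 15 9) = [6, 18, 2, 3, 17, 13, 1, 7, 8, 5, 10, 11, 12, 15, 4, 9, 16, 0, 14]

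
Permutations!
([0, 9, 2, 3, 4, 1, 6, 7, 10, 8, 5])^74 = [0, 5, 2, 3, 4, 10, 6, 7, 9, 1, 8]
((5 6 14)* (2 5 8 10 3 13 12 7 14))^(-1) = (2 6 5)(3 10 8 14 7 12 13)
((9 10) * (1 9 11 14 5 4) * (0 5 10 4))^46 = ((0 5)(1 9 4)(10 11 14))^46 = (1 9 4)(10 11 14)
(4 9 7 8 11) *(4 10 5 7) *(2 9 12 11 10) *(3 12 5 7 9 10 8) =(2 10 7 3 12 11)(4 5 9) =[0, 1, 10, 12, 5, 9, 6, 3, 8, 4, 7, 2, 11]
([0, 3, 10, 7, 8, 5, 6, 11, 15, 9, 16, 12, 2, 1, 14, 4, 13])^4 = (1 12 13 11 16 7 10 3 2)(4 8 15)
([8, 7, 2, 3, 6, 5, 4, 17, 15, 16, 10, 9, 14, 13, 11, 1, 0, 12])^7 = [14, 16, 2, 3, 6, 5, 4, 0, 11, 17, 10, 7, 15, 13, 1, 9, 12, 8]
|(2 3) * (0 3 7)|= |(0 3 2 7)|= 4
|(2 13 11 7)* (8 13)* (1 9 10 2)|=8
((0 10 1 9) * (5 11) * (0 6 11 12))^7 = (0 12 5 11 6 9 1 10)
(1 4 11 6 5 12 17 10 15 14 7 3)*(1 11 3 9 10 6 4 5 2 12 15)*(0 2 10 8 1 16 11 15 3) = (0 2 12 17 6 10 16 11 4)(1 5 3 15 14 7 9 8) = [2, 5, 12, 15, 0, 3, 10, 9, 1, 8, 16, 4, 17, 13, 7, 14, 11, 6]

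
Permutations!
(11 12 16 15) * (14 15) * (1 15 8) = (1 15 11 12 16 14 8) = [0, 15, 2, 3, 4, 5, 6, 7, 1, 9, 10, 12, 16, 13, 8, 11, 14]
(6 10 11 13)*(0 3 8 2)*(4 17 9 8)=(0 3 4 17 9 8 2)(6 10 11 13)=[3, 1, 0, 4, 17, 5, 10, 7, 2, 8, 11, 13, 12, 6, 14, 15, 16, 9]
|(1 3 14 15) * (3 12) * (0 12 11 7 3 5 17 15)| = |(0 12 5 17 15 1 11 7 3 14)| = 10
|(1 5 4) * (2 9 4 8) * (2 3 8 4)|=6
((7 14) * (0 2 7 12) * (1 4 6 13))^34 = ((0 2 7 14 12)(1 4 6 13))^34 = (0 12 14 7 2)(1 6)(4 13)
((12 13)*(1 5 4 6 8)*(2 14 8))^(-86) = ((1 5 4 6 2 14 8)(12 13))^(-86) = (1 14 6 5 8 2 4)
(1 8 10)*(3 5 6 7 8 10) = [0, 10, 2, 5, 4, 6, 7, 8, 3, 9, 1] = (1 10)(3 5 6 7 8)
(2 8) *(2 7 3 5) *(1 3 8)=(1 3 5 2)(7 8)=[0, 3, 1, 5, 4, 2, 6, 8, 7]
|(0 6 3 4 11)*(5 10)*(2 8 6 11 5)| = 14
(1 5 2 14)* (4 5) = (1 4 5 2 14) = [0, 4, 14, 3, 5, 2, 6, 7, 8, 9, 10, 11, 12, 13, 1]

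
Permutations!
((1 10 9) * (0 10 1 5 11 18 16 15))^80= (18)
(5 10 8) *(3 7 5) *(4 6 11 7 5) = (3 5 10 8)(4 6 11 7) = [0, 1, 2, 5, 6, 10, 11, 4, 3, 9, 8, 7]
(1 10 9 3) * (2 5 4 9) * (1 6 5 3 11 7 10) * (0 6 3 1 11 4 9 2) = (0 6 5 9 4 2 1 11 7 10) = [6, 11, 1, 3, 2, 9, 5, 10, 8, 4, 0, 7]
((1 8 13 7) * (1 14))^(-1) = ((1 8 13 7 14))^(-1) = (1 14 7 13 8)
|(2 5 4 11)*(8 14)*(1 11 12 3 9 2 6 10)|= 12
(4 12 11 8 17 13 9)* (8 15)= [0, 1, 2, 3, 12, 5, 6, 7, 17, 4, 10, 15, 11, 9, 14, 8, 16, 13]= (4 12 11 15 8 17 13 9)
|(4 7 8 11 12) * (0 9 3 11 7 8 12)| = |(0 9 3 11)(4 8 7 12)| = 4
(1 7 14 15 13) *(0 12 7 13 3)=(0 12 7 14 15 3)(1 13)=[12, 13, 2, 0, 4, 5, 6, 14, 8, 9, 10, 11, 7, 1, 15, 3]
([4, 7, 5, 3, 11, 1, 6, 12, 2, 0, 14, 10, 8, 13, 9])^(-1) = [9, 5, 8, 3, 0, 2, 6, 1, 12, 14, 11, 4, 7, 13, 10]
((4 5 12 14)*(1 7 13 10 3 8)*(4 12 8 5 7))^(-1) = ((1 4 7 13 10 3 5 8)(12 14))^(-1) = (1 8 5 3 10 13 7 4)(12 14)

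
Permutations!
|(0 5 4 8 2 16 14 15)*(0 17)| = 9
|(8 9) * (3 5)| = 2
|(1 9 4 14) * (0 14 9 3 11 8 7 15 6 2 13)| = 22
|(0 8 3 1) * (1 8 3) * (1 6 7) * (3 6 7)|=|(0 6 3 8 7 1)|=6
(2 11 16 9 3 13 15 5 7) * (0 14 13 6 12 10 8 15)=(0 14 13)(2 11 16 9 3 6 12 10 8 15 5 7)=[14, 1, 11, 6, 4, 7, 12, 2, 15, 3, 8, 16, 10, 0, 13, 5, 9]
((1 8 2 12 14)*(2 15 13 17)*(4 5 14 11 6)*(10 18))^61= (1 8 15 13 17 2 12 11 6 4 5 14)(10 18)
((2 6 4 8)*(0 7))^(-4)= (8)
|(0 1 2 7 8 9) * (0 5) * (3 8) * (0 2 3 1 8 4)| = 9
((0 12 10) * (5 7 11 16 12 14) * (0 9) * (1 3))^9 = (16)(1 3)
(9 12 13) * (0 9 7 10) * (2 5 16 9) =(0 2 5 16 9 12 13 7 10) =[2, 1, 5, 3, 4, 16, 6, 10, 8, 12, 0, 11, 13, 7, 14, 15, 9]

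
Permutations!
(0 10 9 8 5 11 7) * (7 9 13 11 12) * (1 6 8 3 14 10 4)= (0 4 1 6 8 5 12 7)(3 14 10 13 11 9)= [4, 6, 2, 14, 1, 12, 8, 0, 5, 3, 13, 9, 7, 11, 10]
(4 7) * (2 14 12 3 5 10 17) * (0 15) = (0 15)(2 14 12 3 5 10 17)(4 7) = [15, 1, 14, 5, 7, 10, 6, 4, 8, 9, 17, 11, 3, 13, 12, 0, 16, 2]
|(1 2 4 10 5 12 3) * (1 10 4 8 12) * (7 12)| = |(1 2 8 7 12 3 10 5)| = 8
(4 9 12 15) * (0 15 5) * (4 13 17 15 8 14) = (0 8 14 4 9 12 5)(13 17 15) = [8, 1, 2, 3, 9, 0, 6, 7, 14, 12, 10, 11, 5, 17, 4, 13, 16, 15]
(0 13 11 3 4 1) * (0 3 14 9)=(0 13 11 14 9)(1 3 4)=[13, 3, 2, 4, 1, 5, 6, 7, 8, 0, 10, 14, 12, 11, 9]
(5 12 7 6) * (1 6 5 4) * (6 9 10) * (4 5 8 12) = (1 9 10 6 5 4)(7 8 12) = [0, 9, 2, 3, 1, 4, 5, 8, 12, 10, 6, 11, 7]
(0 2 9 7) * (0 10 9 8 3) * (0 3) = (0 2 8)(7 10 9) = [2, 1, 8, 3, 4, 5, 6, 10, 0, 7, 9]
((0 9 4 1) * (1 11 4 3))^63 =((0 9 3 1)(4 11))^63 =(0 1 3 9)(4 11)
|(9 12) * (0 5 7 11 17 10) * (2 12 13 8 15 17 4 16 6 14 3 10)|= 70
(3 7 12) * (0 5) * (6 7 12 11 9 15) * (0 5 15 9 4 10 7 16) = (0 15 6 16)(3 12)(4 10 7 11) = [15, 1, 2, 12, 10, 5, 16, 11, 8, 9, 7, 4, 3, 13, 14, 6, 0]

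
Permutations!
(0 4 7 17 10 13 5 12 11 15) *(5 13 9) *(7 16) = (0 4 16 7 17 10 9 5 12 11 15) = [4, 1, 2, 3, 16, 12, 6, 17, 8, 5, 9, 15, 11, 13, 14, 0, 7, 10]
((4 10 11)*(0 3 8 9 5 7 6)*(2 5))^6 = (11)(0 7 2 8)(3 6 5 9)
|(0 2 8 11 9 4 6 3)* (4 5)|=|(0 2 8 11 9 5 4 6 3)|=9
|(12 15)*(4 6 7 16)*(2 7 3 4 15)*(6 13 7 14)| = |(2 14 6 3 4 13 7 16 15 12)| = 10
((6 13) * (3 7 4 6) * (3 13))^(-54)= ((13)(3 7 4 6))^(-54)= (13)(3 4)(6 7)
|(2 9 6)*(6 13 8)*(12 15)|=10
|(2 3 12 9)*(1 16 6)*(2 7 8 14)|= |(1 16 6)(2 3 12 9 7 8 14)|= 21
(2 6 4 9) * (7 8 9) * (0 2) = (0 2 6 4 7 8 9) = [2, 1, 6, 3, 7, 5, 4, 8, 9, 0]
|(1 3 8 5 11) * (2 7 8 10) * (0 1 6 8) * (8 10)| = 10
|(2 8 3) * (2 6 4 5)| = 6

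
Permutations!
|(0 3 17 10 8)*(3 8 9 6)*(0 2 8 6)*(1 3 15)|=8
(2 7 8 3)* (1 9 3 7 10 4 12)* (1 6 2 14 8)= [0, 9, 10, 14, 12, 5, 2, 1, 7, 3, 4, 11, 6, 13, 8]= (1 9 3 14 8 7)(2 10 4 12 6)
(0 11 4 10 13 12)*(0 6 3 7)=[11, 1, 2, 7, 10, 5, 3, 0, 8, 9, 13, 4, 6, 12]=(0 11 4 10 13 12 6 3 7)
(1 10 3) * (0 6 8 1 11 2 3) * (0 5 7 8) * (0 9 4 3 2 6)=(1 10 5 7 8)(3 11 6 9 4)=[0, 10, 2, 11, 3, 7, 9, 8, 1, 4, 5, 6]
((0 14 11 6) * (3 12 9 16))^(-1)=((0 14 11 6)(3 12 9 16))^(-1)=(0 6 11 14)(3 16 9 12)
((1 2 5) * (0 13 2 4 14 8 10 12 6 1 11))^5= ((0 13 2 5 11)(1 4 14 8 10 12 6))^5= (1 12 8 4 6 10 14)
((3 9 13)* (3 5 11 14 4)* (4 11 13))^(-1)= (3 4 9)(5 13)(11 14)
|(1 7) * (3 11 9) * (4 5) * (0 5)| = 6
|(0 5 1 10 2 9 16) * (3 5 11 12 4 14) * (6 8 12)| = |(0 11 6 8 12 4 14 3 5 1 10 2 9 16)| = 14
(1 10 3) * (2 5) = (1 10 3)(2 5) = [0, 10, 5, 1, 4, 2, 6, 7, 8, 9, 3]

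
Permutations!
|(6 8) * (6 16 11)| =4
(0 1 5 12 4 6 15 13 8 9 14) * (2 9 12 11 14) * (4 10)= (0 1 5 11 14)(2 9)(4 6 15 13 8 12 10)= [1, 5, 9, 3, 6, 11, 15, 7, 12, 2, 4, 14, 10, 8, 0, 13]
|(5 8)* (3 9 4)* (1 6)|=6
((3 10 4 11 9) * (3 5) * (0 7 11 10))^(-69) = (0 9)(3 11)(4 10)(5 7)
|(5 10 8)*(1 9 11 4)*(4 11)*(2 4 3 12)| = |(1 9 3 12 2 4)(5 10 8)| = 6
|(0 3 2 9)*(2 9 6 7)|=|(0 3 9)(2 6 7)|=3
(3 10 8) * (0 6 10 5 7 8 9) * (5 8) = (0 6 10 9)(3 8)(5 7) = [6, 1, 2, 8, 4, 7, 10, 5, 3, 0, 9]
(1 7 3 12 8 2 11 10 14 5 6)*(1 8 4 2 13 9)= (1 7 3 12 4 2 11 10 14 5 6 8 13 9)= [0, 7, 11, 12, 2, 6, 8, 3, 13, 1, 14, 10, 4, 9, 5]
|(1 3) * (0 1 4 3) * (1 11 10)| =4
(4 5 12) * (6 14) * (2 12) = (2 12 4 5)(6 14) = [0, 1, 12, 3, 5, 2, 14, 7, 8, 9, 10, 11, 4, 13, 6]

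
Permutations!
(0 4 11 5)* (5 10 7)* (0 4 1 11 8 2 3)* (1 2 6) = (0 2 3)(1 11 10 7 5 4 8 6) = [2, 11, 3, 0, 8, 4, 1, 5, 6, 9, 7, 10]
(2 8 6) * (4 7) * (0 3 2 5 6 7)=(0 3 2 8 7 4)(5 6)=[3, 1, 8, 2, 0, 6, 5, 4, 7]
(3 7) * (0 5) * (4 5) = (0 4 5)(3 7) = [4, 1, 2, 7, 5, 0, 6, 3]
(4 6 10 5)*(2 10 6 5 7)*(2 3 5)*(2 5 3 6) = (2 10 7 6)(4 5) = [0, 1, 10, 3, 5, 4, 2, 6, 8, 9, 7]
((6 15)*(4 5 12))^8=(15)(4 12 5)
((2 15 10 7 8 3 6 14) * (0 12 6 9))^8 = ((0 12 6 14 2 15 10 7 8 3 9))^8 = (0 8 15 6 9 7 2 12 3 10 14)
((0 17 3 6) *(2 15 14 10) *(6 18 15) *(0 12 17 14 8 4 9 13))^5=(0 12 8 14 17 4 10 3 9 2 18 13 6 15)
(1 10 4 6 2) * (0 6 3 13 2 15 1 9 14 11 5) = (0 6 15 1 10 4 3 13 2 9 14 11 5) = [6, 10, 9, 13, 3, 0, 15, 7, 8, 14, 4, 5, 12, 2, 11, 1]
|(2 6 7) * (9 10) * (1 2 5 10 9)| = |(1 2 6 7 5 10)| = 6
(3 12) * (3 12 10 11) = (12)(3 10 11) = [0, 1, 2, 10, 4, 5, 6, 7, 8, 9, 11, 3, 12]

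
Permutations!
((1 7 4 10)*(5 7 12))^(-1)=((1 12 5 7 4 10))^(-1)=(1 10 4 7 5 12)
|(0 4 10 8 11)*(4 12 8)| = 4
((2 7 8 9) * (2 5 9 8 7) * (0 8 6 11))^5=((0 8 6 11)(5 9))^5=(0 8 6 11)(5 9)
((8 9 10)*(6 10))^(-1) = (6 9 8 10)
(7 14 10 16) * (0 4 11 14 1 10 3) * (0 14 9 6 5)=(0 4 11 9 6 5)(1 10 16 7)(3 14)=[4, 10, 2, 14, 11, 0, 5, 1, 8, 6, 16, 9, 12, 13, 3, 15, 7]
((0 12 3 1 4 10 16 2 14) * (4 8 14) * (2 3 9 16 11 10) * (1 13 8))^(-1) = (0 14 8 13 3 16 9 12)(2 4)(10 11)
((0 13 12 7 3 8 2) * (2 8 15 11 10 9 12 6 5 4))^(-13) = ((0 13 6 5 4 2)(3 15 11 10 9 12 7))^(-13) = (0 2 4 5 6 13)(3 15 11 10 9 12 7)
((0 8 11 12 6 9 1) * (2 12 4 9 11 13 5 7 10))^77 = (0 1 9 4 11 6 12 2 10 7 5 13 8)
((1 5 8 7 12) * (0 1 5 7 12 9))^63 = (12)(0 9 7 1)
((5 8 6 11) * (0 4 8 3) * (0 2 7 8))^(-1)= ((0 4)(2 7 8 6 11 5 3))^(-1)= (0 4)(2 3 5 11 6 8 7)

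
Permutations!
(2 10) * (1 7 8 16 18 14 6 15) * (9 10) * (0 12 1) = (0 12 1 7 8 16 18 14 6 15)(2 9 10) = [12, 7, 9, 3, 4, 5, 15, 8, 16, 10, 2, 11, 1, 13, 6, 0, 18, 17, 14]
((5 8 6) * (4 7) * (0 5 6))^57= ((0 5 8)(4 7))^57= (8)(4 7)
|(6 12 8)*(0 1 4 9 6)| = 7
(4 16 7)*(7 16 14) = (16)(4 14 7) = [0, 1, 2, 3, 14, 5, 6, 4, 8, 9, 10, 11, 12, 13, 7, 15, 16]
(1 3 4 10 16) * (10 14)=(1 3 4 14 10 16)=[0, 3, 2, 4, 14, 5, 6, 7, 8, 9, 16, 11, 12, 13, 10, 15, 1]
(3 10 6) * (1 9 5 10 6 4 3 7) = (1 9 5 10 4 3 6 7) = [0, 9, 2, 6, 3, 10, 7, 1, 8, 5, 4]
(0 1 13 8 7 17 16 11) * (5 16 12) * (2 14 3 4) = (0 1 13 8 7 17 12 5 16 11)(2 14 3 4) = [1, 13, 14, 4, 2, 16, 6, 17, 7, 9, 10, 0, 5, 8, 3, 15, 11, 12]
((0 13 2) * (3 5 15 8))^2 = (0 2 13)(3 15)(5 8)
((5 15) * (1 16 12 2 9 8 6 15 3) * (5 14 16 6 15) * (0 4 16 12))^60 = (16)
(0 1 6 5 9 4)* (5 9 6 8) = [1, 8, 2, 3, 0, 6, 9, 7, 5, 4] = (0 1 8 5 6 9 4)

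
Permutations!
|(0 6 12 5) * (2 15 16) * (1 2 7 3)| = |(0 6 12 5)(1 2 15 16 7 3)| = 12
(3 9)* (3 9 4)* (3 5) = (9)(3 4 5) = [0, 1, 2, 4, 5, 3, 6, 7, 8, 9]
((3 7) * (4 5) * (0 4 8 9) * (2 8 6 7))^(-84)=((0 4 5 6 7 3 2 8 9))^(-84)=(0 2 6)(3 5 9)(4 8 7)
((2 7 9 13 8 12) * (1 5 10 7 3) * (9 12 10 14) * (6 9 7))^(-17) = (1 12 5 2 14 3 7)(6 8 9 10 13)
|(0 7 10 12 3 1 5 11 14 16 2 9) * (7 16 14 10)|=12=|(0 16 2 9)(1 5 11 10 12 3)|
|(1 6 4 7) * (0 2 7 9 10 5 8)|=10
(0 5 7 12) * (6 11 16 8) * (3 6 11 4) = [5, 1, 2, 6, 3, 7, 4, 12, 11, 9, 10, 16, 0, 13, 14, 15, 8] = (0 5 7 12)(3 6 4)(8 11 16)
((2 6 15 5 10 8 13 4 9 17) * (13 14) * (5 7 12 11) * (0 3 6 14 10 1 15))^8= (0 6 3)(1 7 11)(2 13 9)(4 17 14)(5 15 12)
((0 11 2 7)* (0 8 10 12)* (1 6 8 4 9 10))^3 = ((0 11 2 7 4 9 10 12)(1 6 8))^3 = (0 7 10 11 4 12 2 9)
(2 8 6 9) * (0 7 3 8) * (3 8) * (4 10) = (0 7 8 6 9 2)(4 10) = [7, 1, 0, 3, 10, 5, 9, 8, 6, 2, 4]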